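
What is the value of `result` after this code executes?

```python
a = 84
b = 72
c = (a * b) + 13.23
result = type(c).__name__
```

a is int; b is int; c is float; result = 'float'

'float'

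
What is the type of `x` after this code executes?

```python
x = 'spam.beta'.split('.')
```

str.split() returns list

list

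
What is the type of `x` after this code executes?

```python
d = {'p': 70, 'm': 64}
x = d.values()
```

.values() returns dict_values view

dict_values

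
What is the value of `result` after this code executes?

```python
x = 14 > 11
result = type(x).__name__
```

x is bool; result = 'bool'

'bool'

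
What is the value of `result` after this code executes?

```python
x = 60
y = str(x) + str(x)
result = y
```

x = 60; y = '6060'; result = '6060'

'6060'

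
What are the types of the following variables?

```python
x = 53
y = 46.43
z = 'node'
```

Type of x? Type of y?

x is assigned a bare integer (no decimal point), so it is an int; y is assigned a number with a decimal point, so it is a float

int, float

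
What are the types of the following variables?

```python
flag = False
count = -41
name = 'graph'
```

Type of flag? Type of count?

flag is assigned the constant False, which has type bool; count is assigned a bare integer (no decimal point), so it is an int

bool, int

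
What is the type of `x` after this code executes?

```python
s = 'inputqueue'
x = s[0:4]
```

Slicing a str returns str

str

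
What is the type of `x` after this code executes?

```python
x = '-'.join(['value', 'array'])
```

str.join() returns str

str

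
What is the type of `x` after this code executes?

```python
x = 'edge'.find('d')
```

str.find() returns int index

int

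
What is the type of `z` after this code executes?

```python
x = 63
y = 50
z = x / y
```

int / int = float

float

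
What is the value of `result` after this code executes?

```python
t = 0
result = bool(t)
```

t = 0; result = False

False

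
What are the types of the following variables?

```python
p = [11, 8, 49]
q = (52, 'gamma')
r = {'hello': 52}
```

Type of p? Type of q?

p is assigned a list literal (square brackets); q is assigned a tuple (parenthesized, comma-separated values)

list, tuple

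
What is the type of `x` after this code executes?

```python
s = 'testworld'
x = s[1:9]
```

Slicing a str returns str

str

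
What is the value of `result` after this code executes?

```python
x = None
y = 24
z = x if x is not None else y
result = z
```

x = None; y = 24; z = 24; result = 24

24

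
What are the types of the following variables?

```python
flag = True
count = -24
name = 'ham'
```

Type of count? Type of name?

count is assigned a bare integer (no decimal point), so it is an int; name is assigned a quoted string literal, so it is a str

int, str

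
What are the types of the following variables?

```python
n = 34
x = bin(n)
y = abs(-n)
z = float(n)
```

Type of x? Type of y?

bin() returns str; abs() of int returns int

str, int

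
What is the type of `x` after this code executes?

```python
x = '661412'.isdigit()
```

str.isdigit() returns bool

bool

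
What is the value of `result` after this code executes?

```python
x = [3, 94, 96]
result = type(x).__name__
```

x is list; result = 'list'

'list'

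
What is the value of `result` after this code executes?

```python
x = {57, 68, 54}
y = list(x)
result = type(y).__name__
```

x is set; y is list; result = 'list'

'list'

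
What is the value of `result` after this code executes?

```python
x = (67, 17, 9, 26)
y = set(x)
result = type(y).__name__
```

x is tuple; y is set; result = 'set'

'set'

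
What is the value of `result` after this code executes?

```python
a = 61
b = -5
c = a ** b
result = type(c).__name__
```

a is int; b is int; c is float; result = 'float'

'float'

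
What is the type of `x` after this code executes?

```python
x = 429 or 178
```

'or' returns first truthy value (int)

int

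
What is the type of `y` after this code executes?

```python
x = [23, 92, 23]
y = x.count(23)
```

list.count() returns int

int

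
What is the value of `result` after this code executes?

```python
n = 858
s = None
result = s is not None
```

n = 858; s = None; result = False

False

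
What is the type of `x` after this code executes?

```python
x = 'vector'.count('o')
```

str.count() returns int

int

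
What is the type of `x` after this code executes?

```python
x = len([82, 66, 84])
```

len() always returns int

int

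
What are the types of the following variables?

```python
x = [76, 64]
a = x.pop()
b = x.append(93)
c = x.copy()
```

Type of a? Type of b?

pop() returns element; append() returns None

int, NoneType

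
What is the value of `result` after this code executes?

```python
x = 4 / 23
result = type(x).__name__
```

x is float; result = 'float'

'float'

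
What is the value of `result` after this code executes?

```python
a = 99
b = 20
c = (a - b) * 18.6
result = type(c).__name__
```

a is int; b is int; c is float; result = 'float'

'float'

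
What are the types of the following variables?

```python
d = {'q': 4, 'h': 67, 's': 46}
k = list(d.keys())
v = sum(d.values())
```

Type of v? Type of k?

sum of ints is int; list() converts to list

int, list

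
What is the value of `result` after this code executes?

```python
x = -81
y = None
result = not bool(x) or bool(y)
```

x = -81; y = None; result = False

False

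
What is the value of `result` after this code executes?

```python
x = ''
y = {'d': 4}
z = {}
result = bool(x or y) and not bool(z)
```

x = ''; y = {'d': 4}; z = {}; result = True

True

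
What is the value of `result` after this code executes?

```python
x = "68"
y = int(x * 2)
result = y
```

x = '68'; y = 6868; result = 6868

6868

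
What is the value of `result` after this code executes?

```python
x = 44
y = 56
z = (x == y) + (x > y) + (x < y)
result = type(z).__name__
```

x is int; y is int; z is int; result = 'int'

'int'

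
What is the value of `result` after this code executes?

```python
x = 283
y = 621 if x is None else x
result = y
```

x = 283; y = 283; result = 283

283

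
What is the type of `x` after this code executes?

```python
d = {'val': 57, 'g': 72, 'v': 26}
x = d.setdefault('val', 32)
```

dict.setdefault() returns the (existing or default) value

int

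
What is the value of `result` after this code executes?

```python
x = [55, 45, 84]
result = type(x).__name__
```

x is list; result = 'list'

'list'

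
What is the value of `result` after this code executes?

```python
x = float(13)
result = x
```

x = 13.0; result = 13.0

13.0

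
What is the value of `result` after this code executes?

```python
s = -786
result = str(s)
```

s = -786; result = '-786'

'-786'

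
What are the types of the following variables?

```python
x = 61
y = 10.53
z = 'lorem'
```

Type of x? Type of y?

x is assigned a bare integer (no decimal point), so it is an int; y is assigned a number with a decimal point, so it is a float

int, float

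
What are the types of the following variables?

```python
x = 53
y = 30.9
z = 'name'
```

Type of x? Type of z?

x is assigned a bare integer (no decimal point), so it is an int; z is assigned a quoted string literal, so it is a str

int, str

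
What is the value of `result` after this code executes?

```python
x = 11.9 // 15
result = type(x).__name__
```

x is float; result = 'float'

'float'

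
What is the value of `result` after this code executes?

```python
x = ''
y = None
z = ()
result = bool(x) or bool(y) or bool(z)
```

x = ''; y = None; z = (); result = False

False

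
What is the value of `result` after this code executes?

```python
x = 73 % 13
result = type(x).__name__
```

x is int; result = 'int'

'int'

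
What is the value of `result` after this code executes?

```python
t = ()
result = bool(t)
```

t = (); result = False

False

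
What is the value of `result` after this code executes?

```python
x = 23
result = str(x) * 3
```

x = 23; result = '232323'

'232323'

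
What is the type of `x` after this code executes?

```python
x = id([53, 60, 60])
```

id() returns int

int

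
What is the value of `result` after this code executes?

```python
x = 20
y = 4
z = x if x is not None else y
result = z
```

x = 20; y = 4; z = 20; result = 20

20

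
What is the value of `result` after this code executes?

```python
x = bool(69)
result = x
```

x = True; result = True

True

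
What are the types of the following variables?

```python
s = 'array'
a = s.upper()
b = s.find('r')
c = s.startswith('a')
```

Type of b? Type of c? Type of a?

find() returns int; startswith() returns bool; upper() returns str

int, bool, str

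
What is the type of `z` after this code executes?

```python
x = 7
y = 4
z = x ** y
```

positive int ** positive int = int

int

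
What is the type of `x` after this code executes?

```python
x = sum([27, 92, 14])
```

sum() of ints returns int

int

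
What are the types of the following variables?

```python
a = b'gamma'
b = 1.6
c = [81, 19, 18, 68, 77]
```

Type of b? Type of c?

b is assigned a number with a decimal point, so it is a float; c is assigned a list literal (square brackets)

float, list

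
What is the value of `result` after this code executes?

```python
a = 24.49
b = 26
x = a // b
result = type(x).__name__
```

a is float; b is int; x is float; result = 'float'

'float'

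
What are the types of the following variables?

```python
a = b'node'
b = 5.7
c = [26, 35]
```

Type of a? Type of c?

a is assigned a bytes literal (b'...' prefix); c is assigned a list literal (square brackets)

bytes, list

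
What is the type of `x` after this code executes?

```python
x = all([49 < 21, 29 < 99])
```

all() returns bool

bool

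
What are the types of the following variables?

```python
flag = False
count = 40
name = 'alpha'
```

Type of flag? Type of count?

flag is assigned the constant False, which has type bool; count is assigned a bare integer (no decimal point), so it is an int

bool, int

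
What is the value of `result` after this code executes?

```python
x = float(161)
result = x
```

x = 161.0; result = 161.0

161.0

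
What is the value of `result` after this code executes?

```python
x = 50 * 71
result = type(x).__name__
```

x is int; result = 'int'

'int'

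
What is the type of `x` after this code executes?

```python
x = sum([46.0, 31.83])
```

sum() of floats returns float

float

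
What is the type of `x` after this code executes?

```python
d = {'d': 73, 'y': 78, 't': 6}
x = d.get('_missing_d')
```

dict.get() returns None when key not found

NoneType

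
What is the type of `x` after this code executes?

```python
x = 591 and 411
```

'and' with truthy values returns last operand (int)

int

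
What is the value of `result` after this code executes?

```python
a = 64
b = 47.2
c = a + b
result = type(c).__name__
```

a is int; b is float; c is float; result = 'float'

'float'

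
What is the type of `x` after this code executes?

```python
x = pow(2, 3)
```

pow(int, int) returns int

int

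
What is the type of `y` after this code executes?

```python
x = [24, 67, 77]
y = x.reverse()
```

list.reverse() returns None

NoneType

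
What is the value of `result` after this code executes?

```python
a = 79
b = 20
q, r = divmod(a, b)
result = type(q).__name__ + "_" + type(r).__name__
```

a is int; b is int; q is int; r is int; result = 'int_int'

'int_int'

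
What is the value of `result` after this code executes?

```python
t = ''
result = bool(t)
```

t = ''; result = False

False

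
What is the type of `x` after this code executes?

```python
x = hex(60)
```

hex() returns str representation

str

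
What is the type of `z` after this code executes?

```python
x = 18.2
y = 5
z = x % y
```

float % int = float

float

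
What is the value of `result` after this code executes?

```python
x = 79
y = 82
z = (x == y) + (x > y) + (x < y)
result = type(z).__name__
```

x is int; y is int; z is int; result = 'int'

'int'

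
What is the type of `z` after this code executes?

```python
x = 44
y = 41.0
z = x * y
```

int * float = float

float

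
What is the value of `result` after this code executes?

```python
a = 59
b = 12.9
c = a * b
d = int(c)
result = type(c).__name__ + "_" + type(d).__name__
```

a is int; b is float; c is float; d is int; result = 'float_int'

'float_int'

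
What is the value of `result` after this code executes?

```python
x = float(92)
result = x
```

x = 92.0; result = 92.0

92.0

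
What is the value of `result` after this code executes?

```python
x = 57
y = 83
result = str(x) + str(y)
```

x = 57; y = 83; result = '5783'

'5783'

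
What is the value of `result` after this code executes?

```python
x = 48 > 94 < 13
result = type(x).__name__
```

x is bool; result = 'bool'

'bool'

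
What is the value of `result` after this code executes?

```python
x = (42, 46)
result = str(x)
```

x = (42, 46); result = '(42, 46)'

'(42, 46)'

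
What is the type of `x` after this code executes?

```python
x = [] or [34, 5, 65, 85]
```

'or' returns first truthy value (list)

list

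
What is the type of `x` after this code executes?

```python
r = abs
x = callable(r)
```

callable() returns bool

bool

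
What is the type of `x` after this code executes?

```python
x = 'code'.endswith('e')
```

str.endswith() returns bool

bool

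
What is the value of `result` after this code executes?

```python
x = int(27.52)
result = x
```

x = 27; result = 27

27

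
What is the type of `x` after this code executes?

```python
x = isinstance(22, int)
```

isinstance() returns bool

bool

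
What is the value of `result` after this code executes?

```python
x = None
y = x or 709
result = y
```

x = None; y = 709; result = 709

709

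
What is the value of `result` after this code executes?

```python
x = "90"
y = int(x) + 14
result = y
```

x = '90'; y = 104; result = 104

104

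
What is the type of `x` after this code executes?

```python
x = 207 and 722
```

'and' with truthy values returns last operand (int)

int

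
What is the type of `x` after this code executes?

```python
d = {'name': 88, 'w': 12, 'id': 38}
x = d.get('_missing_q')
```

dict.get() returns None when key not found

NoneType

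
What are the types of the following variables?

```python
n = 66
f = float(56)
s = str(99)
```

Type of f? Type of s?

f is assigned the result of calling float(), which returns a float; s is assigned the result of calling str(), which returns a str

float, str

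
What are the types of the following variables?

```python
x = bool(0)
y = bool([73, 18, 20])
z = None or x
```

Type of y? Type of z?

bool() returns bool; None or bool returns the bool

bool, bool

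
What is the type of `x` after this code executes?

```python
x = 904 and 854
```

'and' with truthy values returns last operand (int)

int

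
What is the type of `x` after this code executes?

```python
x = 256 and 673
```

'and' with truthy values returns last operand (int)

int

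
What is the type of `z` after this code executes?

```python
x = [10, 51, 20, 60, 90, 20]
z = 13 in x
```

'in' operator returns bool

bool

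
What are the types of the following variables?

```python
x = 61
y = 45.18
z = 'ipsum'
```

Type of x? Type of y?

x is assigned a bare integer (no decimal point), so it is an int; y is assigned a number with a decimal point, so it is a float

int, float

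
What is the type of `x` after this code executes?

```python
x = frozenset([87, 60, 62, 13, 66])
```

frozenset() returns frozenset

frozenset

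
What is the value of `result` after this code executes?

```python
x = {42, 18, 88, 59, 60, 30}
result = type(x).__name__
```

x is set; result = 'set'

'set'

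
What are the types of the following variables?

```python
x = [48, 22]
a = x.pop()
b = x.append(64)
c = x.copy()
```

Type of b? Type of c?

append() returns None; copy() returns list

NoneType, list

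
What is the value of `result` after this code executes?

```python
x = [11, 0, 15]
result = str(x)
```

x = [11, 0, 15]; result = '[11, 0, 15]'

'[11, 0, 15]'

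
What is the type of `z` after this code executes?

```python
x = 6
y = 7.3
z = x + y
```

int + float = float

float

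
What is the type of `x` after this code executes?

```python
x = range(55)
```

range() returns a range object

range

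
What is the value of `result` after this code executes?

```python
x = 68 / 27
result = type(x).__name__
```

x is float; result = 'float'

'float'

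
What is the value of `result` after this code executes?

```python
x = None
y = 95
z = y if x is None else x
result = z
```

x = None; y = 95; z = 95; result = 95

95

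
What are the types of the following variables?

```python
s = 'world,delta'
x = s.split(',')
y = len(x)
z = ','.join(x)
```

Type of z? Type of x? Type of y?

str.join() returns str; str.split() returns list; len() returns int

str, list, int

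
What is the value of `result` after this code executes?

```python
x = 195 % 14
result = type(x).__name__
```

x is int; result = 'int'

'int'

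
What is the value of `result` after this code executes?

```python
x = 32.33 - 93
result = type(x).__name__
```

x is float; result = 'float'

'float'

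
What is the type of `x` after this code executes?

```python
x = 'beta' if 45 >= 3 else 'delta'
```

Both branches of conditional are str

str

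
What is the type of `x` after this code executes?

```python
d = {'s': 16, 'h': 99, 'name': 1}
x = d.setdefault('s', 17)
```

dict.setdefault() returns the (existing or default) value

int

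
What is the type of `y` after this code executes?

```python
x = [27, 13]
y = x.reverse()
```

list.reverse() returns None

NoneType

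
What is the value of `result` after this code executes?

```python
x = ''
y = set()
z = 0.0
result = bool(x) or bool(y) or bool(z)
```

x = ''; y = set(); z = 0.0; result = False

False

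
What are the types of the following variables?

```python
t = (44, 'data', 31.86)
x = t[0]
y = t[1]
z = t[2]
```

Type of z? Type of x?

tuple[2] is float; tuple[0] is int

float, int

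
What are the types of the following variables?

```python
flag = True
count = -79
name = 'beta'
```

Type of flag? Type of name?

flag is assigned the constant True, which has type bool; name is assigned a quoted string literal, so it is a str

bool, str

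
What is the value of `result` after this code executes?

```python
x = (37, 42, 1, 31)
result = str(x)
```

x = (37, 42, 1, 31); result = '(37, 42, 1, 31)'

'(37, 42, 1, 31)'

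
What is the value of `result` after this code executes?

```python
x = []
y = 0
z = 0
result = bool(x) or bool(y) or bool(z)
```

x = []; y = 0; z = 0; result = False

False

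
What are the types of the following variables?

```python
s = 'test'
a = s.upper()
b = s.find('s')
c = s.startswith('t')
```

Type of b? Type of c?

find() returns int; startswith() returns bool

int, bool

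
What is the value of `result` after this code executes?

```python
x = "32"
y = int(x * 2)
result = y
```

x = '32'; y = 3232; result = 3232

3232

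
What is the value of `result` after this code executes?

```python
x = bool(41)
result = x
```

x = True; result = True

True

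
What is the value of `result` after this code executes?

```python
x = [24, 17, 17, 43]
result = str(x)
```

x = [24, 17, 17, 43]; result = '[24, 17, 17, 43]'

'[24, 17, 17, 43]'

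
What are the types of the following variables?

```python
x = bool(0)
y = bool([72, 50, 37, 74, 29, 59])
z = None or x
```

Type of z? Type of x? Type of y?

None or bool returns the bool; bool() returns bool; bool() returns bool

bool, bool, bool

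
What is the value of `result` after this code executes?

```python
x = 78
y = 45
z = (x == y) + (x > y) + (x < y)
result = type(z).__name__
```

x is int; y is int; z is int; result = 'int'

'int'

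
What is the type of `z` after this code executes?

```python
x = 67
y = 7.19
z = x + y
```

int + float = float

float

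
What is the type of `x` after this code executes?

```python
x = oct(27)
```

oct() returns str representation

str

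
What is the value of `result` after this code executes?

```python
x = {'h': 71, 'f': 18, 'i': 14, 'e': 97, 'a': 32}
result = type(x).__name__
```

x is dict; result = 'dict'

'dict'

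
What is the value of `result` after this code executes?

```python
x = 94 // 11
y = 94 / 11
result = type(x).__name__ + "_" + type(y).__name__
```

x is int; y is float; result = 'int_float'

'int_float'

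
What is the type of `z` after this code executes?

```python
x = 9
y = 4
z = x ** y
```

positive int ** positive int = int

int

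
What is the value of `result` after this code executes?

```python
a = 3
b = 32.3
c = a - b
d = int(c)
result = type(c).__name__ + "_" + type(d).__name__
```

a is int; b is float; c is float; d is int; result = 'float_int'

'float_int'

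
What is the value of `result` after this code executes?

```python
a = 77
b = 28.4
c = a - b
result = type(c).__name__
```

a is int; b is float; c is float; result = 'float'

'float'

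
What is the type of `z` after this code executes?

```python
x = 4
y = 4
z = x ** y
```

positive int ** positive int = int

int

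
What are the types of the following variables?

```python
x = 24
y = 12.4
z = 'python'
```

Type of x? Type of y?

x is assigned a bare integer (no decimal point), so it is an int; y is assigned a number with a decimal point, so it is a float

int, float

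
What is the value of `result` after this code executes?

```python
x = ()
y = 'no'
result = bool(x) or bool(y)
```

x = (); y = 'no'; result = True

True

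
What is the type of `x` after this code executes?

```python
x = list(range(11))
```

list(range()) returns list

list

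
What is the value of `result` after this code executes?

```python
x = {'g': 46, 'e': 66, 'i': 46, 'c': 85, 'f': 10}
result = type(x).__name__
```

x is dict; result = 'dict'

'dict'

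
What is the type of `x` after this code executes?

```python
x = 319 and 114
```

'and' with truthy values returns last operand (int)

int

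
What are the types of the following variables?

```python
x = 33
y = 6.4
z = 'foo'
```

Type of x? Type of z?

x is assigned a bare integer (no decimal point), so it is an int; z is assigned a quoted string literal, so it is a str

int, str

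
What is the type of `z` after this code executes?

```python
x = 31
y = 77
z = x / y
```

int / int = float

float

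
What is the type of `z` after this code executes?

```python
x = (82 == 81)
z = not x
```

'not' returns bool

bool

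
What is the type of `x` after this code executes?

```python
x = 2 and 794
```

'and' with truthy values returns last operand (int)

int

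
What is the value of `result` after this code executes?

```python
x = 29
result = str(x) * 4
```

x = 29; result = '29292929'

'29292929'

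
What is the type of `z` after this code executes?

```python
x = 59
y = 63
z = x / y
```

int / int = float

float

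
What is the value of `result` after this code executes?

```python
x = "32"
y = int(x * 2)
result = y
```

x = '32'; y = 3232; result = 3232

3232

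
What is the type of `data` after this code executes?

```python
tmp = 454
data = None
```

None has type NoneType

NoneType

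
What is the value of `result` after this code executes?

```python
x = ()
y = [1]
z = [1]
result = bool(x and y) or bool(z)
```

x = (); y = [1]; z = [1]; result = True

True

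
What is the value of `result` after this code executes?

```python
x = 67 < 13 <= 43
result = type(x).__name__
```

x is bool; result = 'bool'

'bool'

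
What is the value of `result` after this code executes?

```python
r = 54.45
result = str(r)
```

r = 54.45; result = '54.45'

'54.45'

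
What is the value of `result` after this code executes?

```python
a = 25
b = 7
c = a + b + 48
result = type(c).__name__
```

a is int; b is int; c is int; result = 'int'

'int'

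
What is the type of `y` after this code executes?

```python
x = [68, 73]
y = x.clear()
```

list.clear() returns None

NoneType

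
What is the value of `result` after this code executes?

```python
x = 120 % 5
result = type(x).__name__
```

x is int; result = 'int'

'int'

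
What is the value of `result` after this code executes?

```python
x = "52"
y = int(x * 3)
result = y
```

x = '52'; y = 525252; result = 525252

525252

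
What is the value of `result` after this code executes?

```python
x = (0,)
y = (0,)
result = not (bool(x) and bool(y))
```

x = (0,); y = (0,); result = False

False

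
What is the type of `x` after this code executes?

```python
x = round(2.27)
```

round() with no decimal places returns int

int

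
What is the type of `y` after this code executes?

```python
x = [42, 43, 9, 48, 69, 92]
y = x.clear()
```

list.clear() returns None

NoneType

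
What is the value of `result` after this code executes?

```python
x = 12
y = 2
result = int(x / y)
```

x = 12; y = 2; result = 6

6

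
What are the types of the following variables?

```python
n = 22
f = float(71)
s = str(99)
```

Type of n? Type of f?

n is assigned a bare integer (no decimal point), so it is an int; f is assigned the result of calling float(), which returns a float

int, float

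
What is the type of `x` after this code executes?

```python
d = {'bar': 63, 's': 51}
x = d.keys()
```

.keys() returns dict_keys view

dict_keys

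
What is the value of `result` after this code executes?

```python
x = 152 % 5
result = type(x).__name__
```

x is int; result = 'int'

'int'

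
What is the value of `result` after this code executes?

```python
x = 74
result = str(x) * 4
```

x = 74; result = '74747474'

'74747474'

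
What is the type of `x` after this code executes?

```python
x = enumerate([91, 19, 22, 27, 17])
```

enumerate() returns an enumerate object

enumerate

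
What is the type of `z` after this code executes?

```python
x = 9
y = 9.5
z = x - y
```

int - float = float

float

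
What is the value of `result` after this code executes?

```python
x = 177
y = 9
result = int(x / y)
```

x = 177; y = 9; result = 19

19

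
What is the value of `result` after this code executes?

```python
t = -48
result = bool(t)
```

t = -48; result = True

True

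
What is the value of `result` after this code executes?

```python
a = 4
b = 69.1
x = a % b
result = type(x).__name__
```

a is int; b is float; x is float; result = 'float'

'float'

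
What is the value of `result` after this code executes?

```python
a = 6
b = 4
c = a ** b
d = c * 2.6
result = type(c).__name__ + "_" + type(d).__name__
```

a is int; b is int; c is int; d is float; result = 'int_float'

'int_float'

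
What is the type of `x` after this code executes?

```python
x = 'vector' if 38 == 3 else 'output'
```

Both branches of conditional are str

str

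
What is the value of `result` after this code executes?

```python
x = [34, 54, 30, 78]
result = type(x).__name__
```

x is list; result = 'list'

'list'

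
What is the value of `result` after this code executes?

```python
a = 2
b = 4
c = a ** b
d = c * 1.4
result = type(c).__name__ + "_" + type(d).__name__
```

a is int; b is int; c is int; d is float; result = 'int_float'

'int_float'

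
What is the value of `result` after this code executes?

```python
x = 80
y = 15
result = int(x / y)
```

x = 80; y = 15; result = 5

5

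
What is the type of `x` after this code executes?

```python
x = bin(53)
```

bin() returns str representation

str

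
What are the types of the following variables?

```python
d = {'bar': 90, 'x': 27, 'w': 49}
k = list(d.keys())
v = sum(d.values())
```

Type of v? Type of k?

sum of ints is int; list() converts to list

int, list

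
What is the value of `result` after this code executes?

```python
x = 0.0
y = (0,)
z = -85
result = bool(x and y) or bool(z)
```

x = 0.0; y = (0,); z = -85; result = True

True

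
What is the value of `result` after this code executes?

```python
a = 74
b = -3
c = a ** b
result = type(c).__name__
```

a is int; b is int; c is float; result = 'float'

'float'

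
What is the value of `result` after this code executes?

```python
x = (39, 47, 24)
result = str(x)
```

x = (39, 47, 24); result = '(39, 47, 24)'

'(39, 47, 24)'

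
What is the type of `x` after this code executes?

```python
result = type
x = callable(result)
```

callable() returns bool

bool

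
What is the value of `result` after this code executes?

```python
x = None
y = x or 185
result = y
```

x = None; y = 185; result = 185

185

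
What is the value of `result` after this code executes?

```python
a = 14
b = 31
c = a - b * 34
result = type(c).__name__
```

a is int; b is int; c is int; result = 'int'

'int'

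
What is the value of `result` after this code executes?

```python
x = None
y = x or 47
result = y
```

x = None; y = 47; result = 47

47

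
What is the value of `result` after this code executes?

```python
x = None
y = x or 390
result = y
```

x = None; y = 390; result = 390

390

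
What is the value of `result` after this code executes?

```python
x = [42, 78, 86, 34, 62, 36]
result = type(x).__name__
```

x is list; result = 'list'

'list'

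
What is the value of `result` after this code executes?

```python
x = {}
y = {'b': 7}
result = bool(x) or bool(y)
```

x = {}; y = {'b': 7}; result = True

True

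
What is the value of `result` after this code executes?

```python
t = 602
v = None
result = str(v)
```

t = 602; v = None; result = 'None'

'None'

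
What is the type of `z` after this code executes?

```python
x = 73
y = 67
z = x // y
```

int // int = int

int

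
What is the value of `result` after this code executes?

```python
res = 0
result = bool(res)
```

res = 0; result = False

False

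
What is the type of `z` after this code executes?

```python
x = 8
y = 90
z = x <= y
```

Comparison returns bool

bool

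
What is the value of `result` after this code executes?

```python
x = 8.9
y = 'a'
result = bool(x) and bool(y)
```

x = 8.9; y = 'a'; result = True

True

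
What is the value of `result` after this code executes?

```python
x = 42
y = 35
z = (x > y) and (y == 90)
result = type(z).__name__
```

x is int; y is int; z is bool; result = 'bool'

'bool'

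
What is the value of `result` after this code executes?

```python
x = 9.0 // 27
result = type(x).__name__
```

x is float; result = 'float'

'float'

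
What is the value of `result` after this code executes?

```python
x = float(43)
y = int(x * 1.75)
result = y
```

x = 43.0; y = 75; result = 75

75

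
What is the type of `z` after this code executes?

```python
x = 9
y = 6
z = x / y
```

int / int = float

float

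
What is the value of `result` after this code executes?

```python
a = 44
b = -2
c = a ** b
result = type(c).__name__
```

a is int; b is int; c is float; result = 'float'

'float'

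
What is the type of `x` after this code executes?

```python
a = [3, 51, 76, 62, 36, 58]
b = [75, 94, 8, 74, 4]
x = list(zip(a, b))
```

list(zip()) returns a list of tuples

list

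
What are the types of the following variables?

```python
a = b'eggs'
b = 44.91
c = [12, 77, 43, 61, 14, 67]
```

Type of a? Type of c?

a is assigned a bytes literal (b'...' prefix); c is assigned a list literal (square brackets)

bytes, list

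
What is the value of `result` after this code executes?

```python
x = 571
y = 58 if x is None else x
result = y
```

x = 571; y = 571; result = 571

571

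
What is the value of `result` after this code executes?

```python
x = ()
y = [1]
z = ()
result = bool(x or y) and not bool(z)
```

x = (); y = [1]; z = (); result = True

True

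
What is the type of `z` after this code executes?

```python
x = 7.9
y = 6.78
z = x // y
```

float // float = float

float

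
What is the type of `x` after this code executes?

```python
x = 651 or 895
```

'or' returns first truthy value (int)

int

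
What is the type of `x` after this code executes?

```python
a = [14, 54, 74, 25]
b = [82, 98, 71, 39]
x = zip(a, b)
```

zip() returns a zip object

zip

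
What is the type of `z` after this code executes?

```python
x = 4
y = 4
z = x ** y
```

positive int ** positive int = int

int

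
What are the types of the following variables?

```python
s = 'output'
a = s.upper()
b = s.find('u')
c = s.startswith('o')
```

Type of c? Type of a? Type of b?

startswith() returns bool; upper() returns str; find() returns int

bool, str, int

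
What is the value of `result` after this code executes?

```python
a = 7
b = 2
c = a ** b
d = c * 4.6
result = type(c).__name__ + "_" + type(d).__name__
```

a is int; b is int; c is int; d is float; result = 'int_float'

'int_float'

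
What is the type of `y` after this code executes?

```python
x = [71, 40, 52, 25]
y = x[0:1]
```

Slicing a list returns a list

list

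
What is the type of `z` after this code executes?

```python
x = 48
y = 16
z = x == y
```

Equality comparison returns bool

bool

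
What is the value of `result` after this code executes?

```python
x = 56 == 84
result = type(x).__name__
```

x is bool; result = 'bool'

'bool'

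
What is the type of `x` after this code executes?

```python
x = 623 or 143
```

'or' returns first truthy value (int)

int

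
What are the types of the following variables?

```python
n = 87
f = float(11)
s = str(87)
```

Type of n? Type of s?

n is assigned a bare integer (no decimal point), so it is an int; s is assigned the result of calling str(), which returns a str

int, str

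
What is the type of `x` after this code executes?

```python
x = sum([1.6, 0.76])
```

sum() of floats returns float

float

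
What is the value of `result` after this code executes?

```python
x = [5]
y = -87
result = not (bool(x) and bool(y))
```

x = [5]; y = -87; result = False

False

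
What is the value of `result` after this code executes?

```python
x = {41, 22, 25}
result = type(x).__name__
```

x is set; result = 'set'

'set'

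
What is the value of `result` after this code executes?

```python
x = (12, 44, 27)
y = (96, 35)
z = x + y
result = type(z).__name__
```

x is tuple; y is tuple; z is tuple; result = 'tuple'

'tuple'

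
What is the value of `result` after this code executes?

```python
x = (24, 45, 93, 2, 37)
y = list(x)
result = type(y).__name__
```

x is tuple; y is list; result = 'list'

'list'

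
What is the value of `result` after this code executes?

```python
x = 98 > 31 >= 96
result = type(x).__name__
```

x is bool; result = 'bool'

'bool'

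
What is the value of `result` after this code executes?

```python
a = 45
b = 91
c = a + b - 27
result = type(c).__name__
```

a is int; b is int; c is int; result = 'int'

'int'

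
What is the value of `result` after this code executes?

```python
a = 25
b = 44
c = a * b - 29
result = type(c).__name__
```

a is int; b is int; c is int; result = 'int'

'int'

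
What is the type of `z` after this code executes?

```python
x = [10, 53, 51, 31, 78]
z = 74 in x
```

'in' operator returns bool

bool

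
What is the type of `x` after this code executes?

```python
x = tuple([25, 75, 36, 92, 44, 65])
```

tuple() constructor returns tuple

tuple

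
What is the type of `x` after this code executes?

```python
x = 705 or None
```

'or' returns first truthy value

int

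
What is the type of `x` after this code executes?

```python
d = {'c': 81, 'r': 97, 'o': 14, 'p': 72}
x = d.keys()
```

.keys() returns dict_keys view

dict_keys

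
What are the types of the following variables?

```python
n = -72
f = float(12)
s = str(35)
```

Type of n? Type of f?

n is assigned a bare integer (no decimal point), so it is an int; f is assigned the result of calling float(), which returns a float

int, float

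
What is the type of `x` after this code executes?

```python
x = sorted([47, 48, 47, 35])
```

sorted() always returns list

list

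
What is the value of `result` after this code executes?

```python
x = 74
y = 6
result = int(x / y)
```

x = 74; y = 6; result = 12

12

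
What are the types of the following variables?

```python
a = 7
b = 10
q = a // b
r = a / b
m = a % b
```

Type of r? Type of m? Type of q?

/ returns float; % of ints returns int; // returns int

float, int, int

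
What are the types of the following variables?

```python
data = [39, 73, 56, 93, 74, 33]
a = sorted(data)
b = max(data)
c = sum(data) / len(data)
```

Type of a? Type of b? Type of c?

sorted() returns list; max of ints returns int; int / int = float

list, int, float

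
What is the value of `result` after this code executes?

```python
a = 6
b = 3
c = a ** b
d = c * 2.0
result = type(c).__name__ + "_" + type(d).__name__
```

a is int; b is int; c is int; d is float; result = 'int_float'

'int_float'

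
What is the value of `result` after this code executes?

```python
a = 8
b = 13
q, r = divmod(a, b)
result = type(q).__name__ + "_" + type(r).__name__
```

a is int; b is int; q is int; r is int; result = 'int_int'

'int_int'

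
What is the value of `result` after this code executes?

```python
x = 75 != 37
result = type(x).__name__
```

x is bool; result = 'bool'

'bool'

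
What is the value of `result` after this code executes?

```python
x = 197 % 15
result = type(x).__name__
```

x is int; result = 'int'

'int'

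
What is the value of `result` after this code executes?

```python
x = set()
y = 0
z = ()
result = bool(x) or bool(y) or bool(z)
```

x = set(); y = 0; z = (); result = False

False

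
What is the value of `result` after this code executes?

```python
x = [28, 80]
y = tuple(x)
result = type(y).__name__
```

x is list; y is tuple; result = 'tuple'

'tuple'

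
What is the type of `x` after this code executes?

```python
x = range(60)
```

range() returns a range object

range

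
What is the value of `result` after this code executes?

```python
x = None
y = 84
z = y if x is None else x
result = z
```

x = None; y = 84; z = 84; result = 84

84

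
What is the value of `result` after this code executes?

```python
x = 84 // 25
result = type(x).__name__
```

x is int; result = 'int'

'int'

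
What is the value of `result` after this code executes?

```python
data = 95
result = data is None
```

data = 95; result = False

False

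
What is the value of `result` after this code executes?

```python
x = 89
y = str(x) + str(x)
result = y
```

x = 89; y = '8989'; result = '8989'

'8989'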